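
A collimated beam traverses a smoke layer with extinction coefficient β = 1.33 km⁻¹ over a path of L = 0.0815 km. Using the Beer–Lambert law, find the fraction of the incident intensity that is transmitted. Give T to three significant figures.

0.897

τ = β·L = 1.33 × 0.0815 = 0.1084.
T = exp(−0.1084) = 0.8973.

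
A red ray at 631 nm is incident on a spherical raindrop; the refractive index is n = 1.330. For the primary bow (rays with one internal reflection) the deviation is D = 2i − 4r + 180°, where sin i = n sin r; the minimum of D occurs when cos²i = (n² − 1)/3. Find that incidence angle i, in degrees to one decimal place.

59.6°

cos²i = (1.330² − 1)/3 = (1.76890 − 1)/3 = 0.25630.
cos i = 0.50626, so i = 59.585°.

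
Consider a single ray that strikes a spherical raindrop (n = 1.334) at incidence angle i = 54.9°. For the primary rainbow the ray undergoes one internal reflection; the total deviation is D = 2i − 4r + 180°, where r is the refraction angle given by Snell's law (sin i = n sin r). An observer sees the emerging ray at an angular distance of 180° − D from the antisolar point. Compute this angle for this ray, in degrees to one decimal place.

41.5°

sin r = sin 54.9° / 1.334 = 0.8181/1.334 = 0.6133; r = 37.83°.
D = 2·54.9° − 4·37.83° + 180° = 109.80° − 151.32° + 180° = 138.48°.
Angle from antisolar point = 180° − D = 41.52°.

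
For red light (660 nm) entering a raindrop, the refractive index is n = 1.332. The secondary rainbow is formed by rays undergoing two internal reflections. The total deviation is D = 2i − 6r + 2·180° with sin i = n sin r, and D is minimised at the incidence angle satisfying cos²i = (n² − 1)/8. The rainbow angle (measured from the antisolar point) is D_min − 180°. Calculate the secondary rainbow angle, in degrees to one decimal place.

cos²i = (1.77422 − 1)/8 = 0.09678; i = arccos(0.31109) = 71.875°.
sin r = sin 71.875°/1.332 = 0.71350; r = 45.520°.
D_min = 2·71.875° − 6·45.520° + 360° = 230.628°.
Rainbow angle = D_min − 180° = 50.628°.

50.6°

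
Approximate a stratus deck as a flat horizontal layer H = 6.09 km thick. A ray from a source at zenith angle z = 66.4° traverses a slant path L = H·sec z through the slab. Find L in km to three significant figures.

sec z = 1/cos 66.4° = 2.4978.
L = 6.09 × 2.4978 = 15.212 km.

15.2 km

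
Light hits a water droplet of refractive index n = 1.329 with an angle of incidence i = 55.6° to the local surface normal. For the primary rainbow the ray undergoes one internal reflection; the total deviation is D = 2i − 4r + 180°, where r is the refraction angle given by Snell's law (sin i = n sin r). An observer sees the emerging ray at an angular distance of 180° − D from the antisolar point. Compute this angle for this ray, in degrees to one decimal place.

42.3°

sin r = sin 55.6° / 1.329 = 0.8251/1.329 = 0.6209; r = 38.38°.
D = 2·55.6° − 4·38.38° + 180° = 111.20° − 153.51° + 180° = 137.69°.
Angle from antisolar point = 180° − D = 42.31°.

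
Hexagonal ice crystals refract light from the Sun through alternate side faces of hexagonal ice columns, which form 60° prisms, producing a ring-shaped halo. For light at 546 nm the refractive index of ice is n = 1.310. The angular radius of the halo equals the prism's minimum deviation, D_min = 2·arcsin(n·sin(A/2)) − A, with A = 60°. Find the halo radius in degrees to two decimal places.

21.84°

n·sin(A/2) = 1.310 × sin 30° = 1.310 × 0.5000 = 0.6550.
D_min = 2·arcsin(0.6550) − 60° = 2 × 40.920° − 60° = 21.839°.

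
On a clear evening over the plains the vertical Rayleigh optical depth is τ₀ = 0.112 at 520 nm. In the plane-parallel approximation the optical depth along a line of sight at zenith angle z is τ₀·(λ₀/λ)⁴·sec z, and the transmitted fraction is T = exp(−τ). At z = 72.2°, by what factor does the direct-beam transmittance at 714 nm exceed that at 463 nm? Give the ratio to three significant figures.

1.62

Airmass: sec 72.2° = 3.2712.
τ(714 nm) = 0.112 × (520/714)⁴ × 3.2712 = 0.112 × 0.2813 × 3.2712 = 0.1031.
τ(463 nm) = 0.112 × (520/463)⁴ × 3.2712 = 0.112 × 1.5911 × 3.2712 = 0.5829.
T(714)/T(463) = exp(τ_B − τ_A) = exp(0.4799) = 1.6158.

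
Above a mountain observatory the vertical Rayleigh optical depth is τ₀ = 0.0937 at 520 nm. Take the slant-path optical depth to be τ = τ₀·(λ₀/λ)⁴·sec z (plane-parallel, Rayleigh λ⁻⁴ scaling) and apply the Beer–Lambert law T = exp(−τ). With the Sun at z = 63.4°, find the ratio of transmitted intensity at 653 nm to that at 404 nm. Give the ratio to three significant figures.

1.63

Airmass: sec 63.4° = 2.2333.
τ(653 nm) = 0.0937 × (520/653)⁴ × 2.2333 = 0.0937 × 0.4021 × 2.2333 = 0.0842.
τ(404 nm) = 0.0937 × (520/404)⁴ × 2.2333 = 0.0937 × 2.7447 × 2.2333 = 0.5744.
T(653)/T(404) = exp(τ_B − τ_A) = exp(0.4902) = 1.6327.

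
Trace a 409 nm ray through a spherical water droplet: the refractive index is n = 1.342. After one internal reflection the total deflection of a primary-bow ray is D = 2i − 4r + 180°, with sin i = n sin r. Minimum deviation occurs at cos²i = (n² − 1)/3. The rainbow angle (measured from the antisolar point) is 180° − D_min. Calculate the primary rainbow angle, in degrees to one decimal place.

40.8°

cos²i = (1.80096 − 1)/3 = 0.26699; i = arccos(0.51671) = 58.888°.
sin r = sin 58.888°/1.342 = 0.63797; r = 39.641°.
D_min = 2·58.888° − 4·39.641° + 180° = 139.213°.
Rainbow angle = 180° − D_min = 40.787°.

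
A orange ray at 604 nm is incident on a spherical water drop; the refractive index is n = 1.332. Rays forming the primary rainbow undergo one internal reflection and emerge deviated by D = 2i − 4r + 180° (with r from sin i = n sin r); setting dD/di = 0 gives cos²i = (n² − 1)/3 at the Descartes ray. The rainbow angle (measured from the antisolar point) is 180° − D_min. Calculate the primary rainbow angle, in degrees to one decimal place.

cos²i = (1.77422 − 1)/3 = 0.25807; i = arccos(0.50801) = 59.469°.
sin r = sin 59.469°/1.332 = 0.64666; r = 40.290°.
D_min = 2·59.469° − 4·40.290° + 180° = 137.776°.
Rainbow angle = 180° − D_min = 42.224°.

42.2°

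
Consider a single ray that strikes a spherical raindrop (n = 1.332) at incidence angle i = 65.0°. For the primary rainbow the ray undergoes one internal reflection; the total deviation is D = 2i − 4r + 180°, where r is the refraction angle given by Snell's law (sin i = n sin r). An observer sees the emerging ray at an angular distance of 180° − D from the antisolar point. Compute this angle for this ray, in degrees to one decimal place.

sin r = sin 65.0° / 1.332 = 0.9063/1.332 = 0.6804; r = 42.88°.
D = 2·65.0° − 4·42.88° + 180° = 130.00° − 171.50° + 180° = 138.50°.
Angle from antisolar point = 180° − D = 41.50°.

41.5°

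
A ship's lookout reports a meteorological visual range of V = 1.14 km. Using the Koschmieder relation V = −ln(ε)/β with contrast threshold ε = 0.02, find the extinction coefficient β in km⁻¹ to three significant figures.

3.43 km⁻¹

β = −ln(0.02) / V = 3.912 / 1.14 = 3.4316 km⁻¹.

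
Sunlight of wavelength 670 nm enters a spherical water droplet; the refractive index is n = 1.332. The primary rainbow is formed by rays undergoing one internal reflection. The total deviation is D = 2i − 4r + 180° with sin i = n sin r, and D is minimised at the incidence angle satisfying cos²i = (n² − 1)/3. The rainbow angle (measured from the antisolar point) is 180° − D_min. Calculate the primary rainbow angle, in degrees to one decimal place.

cos²i = (1.77422 − 1)/3 = 0.25807; i = arccos(0.50801) = 59.469°.
sin r = sin 59.469°/1.332 = 0.64666; r = 40.290°.
D_min = 2·59.469° − 4·40.290° + 180° = 137.776°.
Rainbow angle = 180° − D_min = 42.224°.

42.2°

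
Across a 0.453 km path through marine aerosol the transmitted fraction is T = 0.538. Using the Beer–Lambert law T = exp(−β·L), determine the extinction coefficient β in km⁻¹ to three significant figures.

Beer–Lambert: T = exp(−βL) ⇒ β = −ln(T)/L = −ln(0.538)/0.453 = 0.6199/0.453 = 1.368 km⁻¹.

1.37 km⁻¹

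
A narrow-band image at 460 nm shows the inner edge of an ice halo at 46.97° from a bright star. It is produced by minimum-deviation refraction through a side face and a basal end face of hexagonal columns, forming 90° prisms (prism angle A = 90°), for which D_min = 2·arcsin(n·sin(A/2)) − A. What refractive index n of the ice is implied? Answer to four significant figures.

1.316

Rearranging: n = sin((D_min + A)/2) / sin(A/2).
(D_min + A)/2 = (46.97° + 90°)/2 = 68.485°.
n = sin 68.485° / sin 45° = 0.9303 / 0.7071 = 1.3157.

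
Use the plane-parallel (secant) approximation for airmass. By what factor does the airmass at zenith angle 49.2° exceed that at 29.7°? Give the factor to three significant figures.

X(49.2°)/X(29.7°) = sec 49.2° / sec 29.7° = cos 29.7° / cos 49.2° = 0.8686/0.6534 = 1.3294.

1.33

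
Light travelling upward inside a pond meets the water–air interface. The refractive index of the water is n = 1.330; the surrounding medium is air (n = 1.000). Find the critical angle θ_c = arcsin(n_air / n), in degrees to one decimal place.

sin θ_c = n_air / n = 1.000 / 1.330 = 0.7519.
θ_c = arcsin(0.7519) = 48.75°.

48.8°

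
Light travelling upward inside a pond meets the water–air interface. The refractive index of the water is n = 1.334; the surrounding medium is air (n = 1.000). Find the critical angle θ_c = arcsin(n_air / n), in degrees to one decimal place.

sin θ_c = n_air / n = 1.000 / 1.334 = 0.7496.
θ_c = arcsin(0.7496) = 48.56°.

48.6°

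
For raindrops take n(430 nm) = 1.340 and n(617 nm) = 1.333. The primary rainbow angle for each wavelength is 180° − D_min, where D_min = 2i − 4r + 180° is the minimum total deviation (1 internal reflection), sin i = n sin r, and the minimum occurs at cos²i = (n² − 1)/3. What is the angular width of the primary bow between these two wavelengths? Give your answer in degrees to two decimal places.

At 430 nm (n = 1.340): cos²i = 0.26520 → i = 59.004°, r = 39.770°, D_min = 138.929°, rainbow angle = 41.071°.
At 617 nm (n = 1.333): cos²i = 0.25896 → i = 59.410°, r = 40.225°, D_min = 137.922°, rainbow angle = 42.078°.
Angular width = |41.071° − 42.078°| = 1.007°.

1.01°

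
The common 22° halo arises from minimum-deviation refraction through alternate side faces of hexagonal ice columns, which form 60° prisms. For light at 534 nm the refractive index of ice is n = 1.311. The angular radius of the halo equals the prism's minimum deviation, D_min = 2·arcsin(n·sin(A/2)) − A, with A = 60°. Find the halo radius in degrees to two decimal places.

21.92°

n·sin(A/2) = 1.311 × sin 30° = 1.311 × 0.5000 = 0.6555.
D_min = 2·arcsin(0.6555) − 60° = 2 × 40.958° − 60° = 21.915°.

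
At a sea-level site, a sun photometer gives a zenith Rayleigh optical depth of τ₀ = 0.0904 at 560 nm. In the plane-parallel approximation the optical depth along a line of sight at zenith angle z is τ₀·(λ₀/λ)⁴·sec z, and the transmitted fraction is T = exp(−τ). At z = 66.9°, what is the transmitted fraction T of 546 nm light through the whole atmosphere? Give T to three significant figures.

0.775

sec 66.9° = 2.5488.
τ = 0.0904 × (560/546)⁴ × 2.5488 = 0.0904 × 1.1066 × 2.5488 = 0.2550.
T = exp(−0.2550) = 0.7749.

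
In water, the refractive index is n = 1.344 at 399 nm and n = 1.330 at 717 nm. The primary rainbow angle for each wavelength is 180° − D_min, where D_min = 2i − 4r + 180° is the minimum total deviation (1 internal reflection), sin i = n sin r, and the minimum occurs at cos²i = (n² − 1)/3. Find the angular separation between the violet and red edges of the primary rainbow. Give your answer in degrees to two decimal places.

2.01°

At 399 nm (n = 1.344): cos²i = 0.26878 → i = 58.772°, r = 39.512°, D_min = 139.495°, rainbow angle = 40.505°.
At 717 nm (n = 1.330): cos²i = 0.25630 → i = 59.585°, r = 40.422°, D_min = 137.484°, rainbow angle = 42.516°.
Angular width = |40.505° − 42.516°| = 2.011°.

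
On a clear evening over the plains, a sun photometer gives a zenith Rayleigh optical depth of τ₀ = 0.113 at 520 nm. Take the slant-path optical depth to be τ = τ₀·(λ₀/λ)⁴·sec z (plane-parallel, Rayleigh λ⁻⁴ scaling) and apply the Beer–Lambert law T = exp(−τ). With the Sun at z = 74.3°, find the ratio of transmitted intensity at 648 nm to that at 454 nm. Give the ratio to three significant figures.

1.73

Airmass: sec 74.3° = 3.6955.
τ(648 nm) = 0.113 × (520/648)⁴ × 3.6955 = 0.113 × 0.4147 × 3.6955 = 0.1732.
τ(454 nm) = 0.113 × (520/454)⁴ × 3.6955 = 0.113 × 1.7210 × 3.6955 = 0.7187.
T(648)/T(454) = exp(τ_B − τ_A) = exp(0.5455) = 1.7255.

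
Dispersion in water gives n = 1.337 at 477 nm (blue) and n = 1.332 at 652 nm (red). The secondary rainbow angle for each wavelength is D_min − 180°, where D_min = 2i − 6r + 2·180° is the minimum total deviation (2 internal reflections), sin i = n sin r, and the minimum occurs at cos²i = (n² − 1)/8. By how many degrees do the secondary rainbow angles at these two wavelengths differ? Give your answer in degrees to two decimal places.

1.31°

At 477 nm (n = 1.337): cos²i = 0.09845 → i = 71.714°, r = 45.249°, D_min = 231.934°, rainbow angle = 51.934°.
At 652 nm (n = 1.332): cos²i = 0.09678 → i = 71.875°, r = 45.520°, D_min = 230.628°, rainbow angle = 50.628°.
Angular width = |51.934° − 50.628°| = 1.305°.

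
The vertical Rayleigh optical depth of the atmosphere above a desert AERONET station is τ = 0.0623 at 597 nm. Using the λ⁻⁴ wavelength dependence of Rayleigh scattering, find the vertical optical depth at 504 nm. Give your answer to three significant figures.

0.123

τ(504 nm) = τ(597 nm) × (597/504)⁴ = 0.0623 × (1.1845)⁴ = 0.0623 × 1.9687 = 0.1226.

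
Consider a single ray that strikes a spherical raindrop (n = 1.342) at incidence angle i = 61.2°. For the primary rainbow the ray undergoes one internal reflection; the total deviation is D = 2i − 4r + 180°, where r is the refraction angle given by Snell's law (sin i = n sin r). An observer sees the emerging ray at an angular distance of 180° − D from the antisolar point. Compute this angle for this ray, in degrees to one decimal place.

40.7°

sin r = sin 61.2° / 1.342 = 0.8763/1.342 = 0.6530; r = 40.77°.
D = 2·61.2° − 4·40.77° + 180° = 122.40° − 163.07° + 180° = 139.33°.
Angle from antisolar point = 180° − D = 40.67°.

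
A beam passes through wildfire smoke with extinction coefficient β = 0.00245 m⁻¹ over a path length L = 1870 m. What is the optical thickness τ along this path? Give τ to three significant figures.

τ = β·L = 0.00245 × 1870 = 4.5815.

4.58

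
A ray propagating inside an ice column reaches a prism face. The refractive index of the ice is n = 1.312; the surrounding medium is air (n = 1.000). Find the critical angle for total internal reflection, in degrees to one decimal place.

49.7°

sin θ_c = n_air / n = 1.000 / 1.312 = 0.7622.
θ_c = arcsin(0.7622) = 49.66°.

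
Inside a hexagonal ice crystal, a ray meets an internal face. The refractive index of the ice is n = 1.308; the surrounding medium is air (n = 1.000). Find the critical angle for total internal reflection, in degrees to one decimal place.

49.9°

sin θ_c = n_air / n = 1.000 / 1.308 = 0.7645.
θ_c = arcsin(0.7645) = 49.86°.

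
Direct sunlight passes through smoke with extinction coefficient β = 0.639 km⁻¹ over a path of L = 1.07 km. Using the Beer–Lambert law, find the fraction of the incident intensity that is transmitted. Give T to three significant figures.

0.505

τ = β·L = 0.639 × 1.07 = 0.6837.
T = exp(−0.6837) = 0.5047.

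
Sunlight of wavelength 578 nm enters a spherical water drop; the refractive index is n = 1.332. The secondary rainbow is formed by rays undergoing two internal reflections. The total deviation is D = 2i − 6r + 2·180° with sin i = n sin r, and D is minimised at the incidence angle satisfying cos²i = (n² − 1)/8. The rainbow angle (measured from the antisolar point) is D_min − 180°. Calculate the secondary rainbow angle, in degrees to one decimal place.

cos²i = (1.77422 − 1)/8 = 0.09678; i = arccos(0.31109) = 71.875°.
sin r = sin 71.875°/1.332 = 0.71350; r = 45.520°.
D_min = 2·71.875° − 6·45.520° + 360° = 230.628°.
Rainbow angle = D_min − 180° = 50.628°.

50.6°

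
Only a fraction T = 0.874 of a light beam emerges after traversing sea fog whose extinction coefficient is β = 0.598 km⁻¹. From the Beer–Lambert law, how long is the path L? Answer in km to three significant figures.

0.225 km

Beer–Lambert: T = exp(−βL) ⇒ L = −ln(T)/β = −ln(0.874)/0.598 = 0.1347/0.598 = 0.2252 km.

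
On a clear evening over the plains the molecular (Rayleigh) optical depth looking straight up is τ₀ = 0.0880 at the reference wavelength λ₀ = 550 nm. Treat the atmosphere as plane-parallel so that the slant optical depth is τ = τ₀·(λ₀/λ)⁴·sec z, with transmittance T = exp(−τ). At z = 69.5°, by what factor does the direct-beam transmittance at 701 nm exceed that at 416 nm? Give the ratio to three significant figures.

Airmass: sec 69.5° = 2.8555.
τ(701 nm) = 0.0880 × (550/701)⁴ × 2.8555 = 0.0880 × 0.3789 × 2.8555 = 0.0952.
τ(416 nm) = 0.0880 × (550/416)⁴ × 2.8555 = 0.0880 × 3.0555 × 2.8555 = 0.7678.
T(701)/T(416) = exp(τ_B − τ_A) = exp(0.6726) = 1.9592.

1.96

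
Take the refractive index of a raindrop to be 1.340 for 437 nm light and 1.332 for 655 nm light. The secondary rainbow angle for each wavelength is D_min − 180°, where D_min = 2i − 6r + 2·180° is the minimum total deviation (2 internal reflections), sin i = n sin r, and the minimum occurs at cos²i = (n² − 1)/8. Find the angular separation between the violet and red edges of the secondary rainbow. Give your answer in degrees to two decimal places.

2.08°

At 437 nm (n = 1.340): cos²i = 0.09945 → i = 71.618°, r = 45.088°, D_min = 232.709°, rainbow angle = 52.709°.
At 655 nm (n = 1.332): cos²i = 0.09678 → i = 71.875°, r = 45.520°, D_min = 230.628°, rainbow angle = 50.628°.
Angular width = |52.709° − 50.628°| = 2.080°.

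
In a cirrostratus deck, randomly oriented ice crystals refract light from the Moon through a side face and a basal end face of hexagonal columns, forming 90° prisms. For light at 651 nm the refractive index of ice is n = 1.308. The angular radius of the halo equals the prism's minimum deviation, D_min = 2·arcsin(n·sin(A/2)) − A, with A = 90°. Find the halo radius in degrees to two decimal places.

45.31°

n·sin(A/2) = 1.308 × sin 45° = 1.308 × 0.7071 = 0.9249.
D_min = 2·arcsin(0.9249) − 90° = 2 × 67.653° − 90° = 45.305°.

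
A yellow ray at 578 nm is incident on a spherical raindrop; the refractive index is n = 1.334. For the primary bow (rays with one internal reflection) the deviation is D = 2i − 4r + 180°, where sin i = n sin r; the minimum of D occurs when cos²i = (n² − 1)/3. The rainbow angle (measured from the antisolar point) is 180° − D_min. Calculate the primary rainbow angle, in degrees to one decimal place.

41.9°

cos²i = (1.77956 − 1)/3 = 0.25985; i = arccos(0.50976) = 59.352°.
sin r = sin 59.352°/1.334 = 0.64492; r = 40.159°.
D_min = 2·59.352° − 4·40.159° + 180° = 138.067°.
Rainbow angle = 180° − D_min = 41.933°.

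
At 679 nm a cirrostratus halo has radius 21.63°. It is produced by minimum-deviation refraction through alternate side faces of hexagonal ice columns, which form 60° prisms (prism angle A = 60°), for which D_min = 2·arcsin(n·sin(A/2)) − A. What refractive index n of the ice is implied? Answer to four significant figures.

1.307

Rearranging: n = sin((D_min + A)/2) / sin(A/2).
(D_min + A)/2 = (21.63° + 60°)/2 = 40.815°.
n = sin 40.815° / sin 30° = 0.6536 / 0.5000 = 1.3072.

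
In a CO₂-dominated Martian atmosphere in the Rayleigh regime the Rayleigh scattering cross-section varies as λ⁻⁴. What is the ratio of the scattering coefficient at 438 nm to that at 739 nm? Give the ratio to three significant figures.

Rayleigh scattering ∝ λ⁻⁴, so the ratio of coefficients is the inverse fourth power of the wavelength ratio.
σ(438)/σ(739) = (739/438)⁴ = (1.6872)⁴ = 8.104.

8.10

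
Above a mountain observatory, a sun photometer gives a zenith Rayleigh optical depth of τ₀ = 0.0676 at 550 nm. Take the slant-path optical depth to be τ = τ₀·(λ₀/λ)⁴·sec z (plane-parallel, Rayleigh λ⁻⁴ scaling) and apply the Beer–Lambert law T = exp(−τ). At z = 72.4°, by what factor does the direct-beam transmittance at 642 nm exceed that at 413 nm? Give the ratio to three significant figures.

Airmass: sec 72.4° = 3.3072.
τ(642 nm) = 0.0676 × (550/642)⁴ × 3.3072 = 0.0676 × 0.5387 × 3.3072 = 0.1204.
τ(413 nm) = 0.0676 × (550/413)⁴ × 3.3072 = 0.0676 × 3.1452 × 3.3072 = 0.7032.
T(642)/T(413) = exp(τ_B − τ_A) = exp(0.5827) = 1.7909.

1.79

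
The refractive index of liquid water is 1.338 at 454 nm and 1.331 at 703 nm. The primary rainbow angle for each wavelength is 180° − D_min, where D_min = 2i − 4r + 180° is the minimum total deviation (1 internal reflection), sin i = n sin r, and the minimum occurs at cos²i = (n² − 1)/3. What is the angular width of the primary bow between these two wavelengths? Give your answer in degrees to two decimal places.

1.01°

At 454 nm (n = 1.338): cos²i = 0.26341 → i = 59.120°, r = 39.899°, D_min = 138.643°, rainbow angle = 41.357°.
At 703 nm (n = 1.331): cos²i = 0.25719 → i = 59.527°, r = 40.356°, D_min = 137.630°, rainbow angle = 42.370°.
Angular width = |41.357° − 42.370°| = 1.013°.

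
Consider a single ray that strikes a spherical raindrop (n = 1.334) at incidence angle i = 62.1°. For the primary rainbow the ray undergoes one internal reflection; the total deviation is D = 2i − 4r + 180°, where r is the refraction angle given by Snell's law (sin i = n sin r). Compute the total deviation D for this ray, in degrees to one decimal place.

138.2°

sin r = sin 62.1° / 1.334 = 0.8838/1.334 = 0.6625; r = 41.49°.
D = 2·62.1° − 4·41.49° + 180° = 124.20° − 165.96° + 180° = 138.24°.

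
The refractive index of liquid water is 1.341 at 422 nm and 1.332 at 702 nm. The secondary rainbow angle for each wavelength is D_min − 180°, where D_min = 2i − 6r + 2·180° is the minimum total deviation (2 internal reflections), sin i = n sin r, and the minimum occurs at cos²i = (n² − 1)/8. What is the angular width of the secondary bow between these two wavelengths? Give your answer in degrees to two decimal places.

2.34°

At 422 nm (n = 1.341): cos²i = 0.09979 → i = 71.586°, r = 45.034°, D_min = 232.966°, rainbow angle = 52.966°.
At 702 nm (n = 1.332): cos²i = 0.09678 → i = 71.875°, r = 45.520°, D_min = 230.628°, rainbow angle = 50.628°.
Angular width = |52.966° − 50.628°| = 2.337°.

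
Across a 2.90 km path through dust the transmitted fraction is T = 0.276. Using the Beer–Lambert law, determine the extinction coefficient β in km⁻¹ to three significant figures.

0.444 km⁻¹

Beer–Lambert: T = exp(−βL) ⇒ β = −ln(T)/L = −ln(0.276)/2.90 = 1.2874/2.90 = 0.4439 km⁻¹.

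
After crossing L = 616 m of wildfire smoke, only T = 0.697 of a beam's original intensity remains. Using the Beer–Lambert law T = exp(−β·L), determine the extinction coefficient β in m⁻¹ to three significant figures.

Beer–Lambert: T = exp(−βL) ⇒ β = −ln(T)/L = −ln(0.697)/616 = 0.3610/616 = 0.000586 m⁻¹.

0.000586 m⁻¹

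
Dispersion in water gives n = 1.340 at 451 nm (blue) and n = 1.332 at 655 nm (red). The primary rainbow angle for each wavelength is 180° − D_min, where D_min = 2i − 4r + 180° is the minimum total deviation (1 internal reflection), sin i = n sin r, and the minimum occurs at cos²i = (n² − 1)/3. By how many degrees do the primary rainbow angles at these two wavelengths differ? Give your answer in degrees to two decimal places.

At 451 nm (n = 1.340): cos²i = 0.26520 → i = 59.004°, r = 39.770°, D_min = 138.929°, rainbow angle = 41.071°.
At 655 nm (n = 1.332): cos²i = 0.25807 → i = 59.469°, r = 40.290°, D_min = 137.776°, rainbow angle = 42.224°.
Angular width = |41.071° − 42.224°| = 1.153°.

1.15°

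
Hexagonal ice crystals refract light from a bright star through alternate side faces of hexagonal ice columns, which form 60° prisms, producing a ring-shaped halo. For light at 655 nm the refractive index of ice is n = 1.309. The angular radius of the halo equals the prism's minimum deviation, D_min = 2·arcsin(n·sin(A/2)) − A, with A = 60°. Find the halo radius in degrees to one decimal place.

n·sin(A/2) = 1.309 × sin 30° = 1.309 × 0.5000 = 0.6545.
D_min = 2·arcsin(0.6545) − 60° = 2 × 40.882° − 60° = 21.763°.

21.8°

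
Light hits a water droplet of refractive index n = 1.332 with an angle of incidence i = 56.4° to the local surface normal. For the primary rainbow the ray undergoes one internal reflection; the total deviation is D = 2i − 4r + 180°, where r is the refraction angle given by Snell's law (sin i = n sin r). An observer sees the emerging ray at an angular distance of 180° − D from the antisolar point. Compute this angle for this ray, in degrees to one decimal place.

42.0°

sin r = sin 56.4° / 1.332 = 0.8329/1.332 = 0.6253; r = 38.71°.
D = 2·56.4° − 4·38.71° + 180° = 112.80° − 154.82° + 180° = 137.98°.
Angle from antisolar point = 180° − D = 42.02°.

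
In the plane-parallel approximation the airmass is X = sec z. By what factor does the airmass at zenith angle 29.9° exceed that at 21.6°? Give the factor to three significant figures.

1.07

X(29.9°)/X(21.6°) = sec 29.9° / sec 21.6° = cos 21.6° / cos 29.9° = 0.9298/0.8669 = 1.0725.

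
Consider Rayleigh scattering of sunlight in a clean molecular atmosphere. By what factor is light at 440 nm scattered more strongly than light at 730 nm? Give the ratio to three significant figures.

Rayleigh scattering ∝ λ⁻⁴, so the ratio of coefficients is the inverse fourth power of the wavelength ratio.
σ(440)/σ(730) = (730/440)⁴ = (1.6591)⁴ = 7.577.

7.58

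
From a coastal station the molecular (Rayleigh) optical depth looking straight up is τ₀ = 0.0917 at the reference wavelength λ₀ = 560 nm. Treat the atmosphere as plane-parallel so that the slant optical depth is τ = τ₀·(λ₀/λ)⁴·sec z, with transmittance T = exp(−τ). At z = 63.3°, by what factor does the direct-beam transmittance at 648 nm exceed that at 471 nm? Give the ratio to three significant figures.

1.34

Airmass: sec 63.3° = 2.2256.
τ(648 nm) = 0.0917 × (560/648)⁴ × 2.2256 = 0.0917 × 0.5578 × 2.2256 = 0.1138.
τ(471 nm) = 0.0917 × (560/471)⁴ × 2.2256 = 0.0917 × 1.9983 × 2.2256 = 0.4078.
T(648)/T(471) = exp(τ_B − τ_A) = exp(0.2940) = 1.3418.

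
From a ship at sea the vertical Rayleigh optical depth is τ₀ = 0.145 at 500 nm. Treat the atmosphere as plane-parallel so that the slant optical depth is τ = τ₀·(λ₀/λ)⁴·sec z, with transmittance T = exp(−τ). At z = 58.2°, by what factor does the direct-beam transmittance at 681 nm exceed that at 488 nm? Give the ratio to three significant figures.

Airmass: sec 58.2° = 1.8977.
τ(681 nm) = 0.145 × (500/681)⁴ × 1.8977 = 0.145 × 0.2906 × 1.8977 = 0.0800.
τ(488 nm) = 0.145 × (500/488)⁴ × 1.8977 = 0.145 × 1.1020 × 1.8977 = 0.3032.
T(681)/T(488) = exp(τ_B − τ_A) = exp(0.2233) = 1.2502.

1.25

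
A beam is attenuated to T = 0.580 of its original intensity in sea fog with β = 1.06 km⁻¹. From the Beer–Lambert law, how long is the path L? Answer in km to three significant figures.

0.514 km

Beer–Lambert: T = exp(−βL) ⇒ L = −ln(T)/β = −ln(0.580)/1.06 = 0.5447/1.06 = 0.5139 km.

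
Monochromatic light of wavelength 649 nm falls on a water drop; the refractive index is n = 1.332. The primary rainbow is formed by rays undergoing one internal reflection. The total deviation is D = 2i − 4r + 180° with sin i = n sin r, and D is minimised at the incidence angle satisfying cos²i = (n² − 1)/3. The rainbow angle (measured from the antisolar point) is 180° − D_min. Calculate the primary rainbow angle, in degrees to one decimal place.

cos²i = (1.77422 − 1)/3 = 0.25807; i = arccos(0.50801) = 59.469°.
sin r = sin 59.469°/1.332 = 0.64666; r = 40.290°.
D_min = 2·59.469° − 4·40.290° + 180° = 137.776°.
Rainbow angle = 180° − D_min = 42.224°.

42.2°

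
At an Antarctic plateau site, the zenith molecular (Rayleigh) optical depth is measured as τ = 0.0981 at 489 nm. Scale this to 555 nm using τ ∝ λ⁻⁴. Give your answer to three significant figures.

τ(555 nm) = τ(489 nm) × (489/555)⁴ = 0.0981 × (0.8811)⁴ = 0.0981 × 0.6026 = 0.0591.

0.0591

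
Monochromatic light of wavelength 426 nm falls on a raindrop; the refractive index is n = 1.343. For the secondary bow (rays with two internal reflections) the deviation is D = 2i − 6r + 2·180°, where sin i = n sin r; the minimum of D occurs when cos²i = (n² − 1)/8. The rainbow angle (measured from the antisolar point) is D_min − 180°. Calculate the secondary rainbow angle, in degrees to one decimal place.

cos²i = (1.80365 − 1)/8 = 0.10046; i = arccos(0.31695) = 71.522°.
sin r = sin 71.522°/1.343 = 0.70621; r = 44.928°.
D_min = 2·71.522° − 6·44.928° + 360° = 233.478°.
Rainbow angle = D_min − 180° = 53.478°.

53.5°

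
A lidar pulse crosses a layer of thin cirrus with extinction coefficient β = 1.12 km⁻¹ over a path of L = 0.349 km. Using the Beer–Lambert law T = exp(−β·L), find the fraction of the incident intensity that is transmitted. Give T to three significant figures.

0.676

τ = β·L = 1.12 × 0.349 = 0.3909.
T = exp(−0.3909) = 0.6765.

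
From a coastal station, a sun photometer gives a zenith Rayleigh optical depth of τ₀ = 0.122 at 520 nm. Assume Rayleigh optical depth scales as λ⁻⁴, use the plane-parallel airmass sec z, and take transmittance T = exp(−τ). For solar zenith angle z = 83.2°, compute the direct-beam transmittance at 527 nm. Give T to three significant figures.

sec 83.2° = 8.4457.
τ = 0.122 × (520/527)⁴ × 8.4457 = 0.122 × 0.9479 × 8.4457 = 0.9767.
T = exp(−0.9767) = 0.3765.

0.377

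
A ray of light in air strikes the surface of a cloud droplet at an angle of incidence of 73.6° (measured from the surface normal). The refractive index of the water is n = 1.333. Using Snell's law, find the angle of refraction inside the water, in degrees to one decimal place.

Snell: sin θ_r = sin θ_i / n = sin 73.6° / 1.333 = 0.9593 / 1.333 = 0.7197.
θ_r = arcsin(0.7197) = 46.03°.

46.0°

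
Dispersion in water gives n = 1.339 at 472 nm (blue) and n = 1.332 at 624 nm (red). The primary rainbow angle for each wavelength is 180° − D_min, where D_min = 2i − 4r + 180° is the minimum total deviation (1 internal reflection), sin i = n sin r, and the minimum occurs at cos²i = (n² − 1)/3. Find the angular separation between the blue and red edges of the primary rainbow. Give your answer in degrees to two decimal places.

At 472 nm (n = 1.339): cos²i = 0.26431 → i = 59.062°, r = 39.834°, D_min = 138.786°, rainbow angle = 41.214°.
At 624 nm (n = 1.332): cos²i = 0.25807 → i = 59.469°, r = 40.290°, D_min = 137.776°, rainbow angle = 42.224°.
Angular width = |41.214° − 42.224°| = 1.010°.

1.01°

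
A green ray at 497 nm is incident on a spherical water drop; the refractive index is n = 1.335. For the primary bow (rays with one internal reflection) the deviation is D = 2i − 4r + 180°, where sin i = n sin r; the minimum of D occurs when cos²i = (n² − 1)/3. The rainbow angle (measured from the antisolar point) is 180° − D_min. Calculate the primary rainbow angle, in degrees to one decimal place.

cos²i = (1.78222 − 1)/3 = 0.26074; i = arccos(0.51063) = 59.294°.
sin r = sin 59.294°/1.335 = 0.64405; r = 40.094°.
D_min = 2·59.294° − 4·40.094° + 180° = 138.212°.
Rainbow angle = 180° − D_min = 41.788°.

41.8°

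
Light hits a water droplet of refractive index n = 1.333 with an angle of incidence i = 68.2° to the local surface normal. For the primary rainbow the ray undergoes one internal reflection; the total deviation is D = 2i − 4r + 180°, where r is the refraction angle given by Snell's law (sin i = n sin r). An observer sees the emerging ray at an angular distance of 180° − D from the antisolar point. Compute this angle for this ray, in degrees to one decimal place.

40.2°

sin r = sin 68.2° / 1.333 = 0.9285/1.333 = 0.6965; r = 44.15°.
D = 2·68.2° − 4·44.15° + 180° = 136.40° − 176.60° + 180° = 139.80°.
Angle from antisolar point = 180° − D = 40.20°.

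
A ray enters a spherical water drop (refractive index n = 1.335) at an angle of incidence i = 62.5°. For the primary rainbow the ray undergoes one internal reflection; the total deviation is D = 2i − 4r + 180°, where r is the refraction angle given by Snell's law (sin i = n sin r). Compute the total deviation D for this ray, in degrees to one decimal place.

sin r = sin 62.5° / 1.335 = 0.8870/1.335 = 0.6644; r = 41.64°.
D = 2·62.5° − 4·41.64° + 180° = 125.00° − 166.55° + 180° = 138.45°.

138.4°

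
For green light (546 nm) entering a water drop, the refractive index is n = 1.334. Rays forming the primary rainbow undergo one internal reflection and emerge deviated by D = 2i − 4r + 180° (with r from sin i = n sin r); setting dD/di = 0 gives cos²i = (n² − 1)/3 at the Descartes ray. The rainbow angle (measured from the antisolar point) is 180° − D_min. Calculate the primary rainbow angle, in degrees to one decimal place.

cos²i = (1.77956 − 1)/3 = 0.25985; i = arccos(0.50976) = 59.352°.
sin r = sin 59.352°/1.334 = 0.64492; r = 40.159°.
D_min = 2·59.352° − 4·40.159° + 180° = 138.067°.
Rainbow angle = 180° − D_min = 41.933°.

41.9°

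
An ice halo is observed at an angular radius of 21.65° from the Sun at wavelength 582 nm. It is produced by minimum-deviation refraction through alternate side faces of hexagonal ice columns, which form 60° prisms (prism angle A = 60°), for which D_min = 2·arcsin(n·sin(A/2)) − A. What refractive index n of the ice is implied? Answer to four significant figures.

1.308

Rearranging: n = sin((D_min + A)/2) / sin(A/2).
(D_min + A)/2 = (21.65° + 60°)/2 = 40.825°.
n = sin 40.825° / sin 30° = 0.6538 / 0.5000 = 1.3075.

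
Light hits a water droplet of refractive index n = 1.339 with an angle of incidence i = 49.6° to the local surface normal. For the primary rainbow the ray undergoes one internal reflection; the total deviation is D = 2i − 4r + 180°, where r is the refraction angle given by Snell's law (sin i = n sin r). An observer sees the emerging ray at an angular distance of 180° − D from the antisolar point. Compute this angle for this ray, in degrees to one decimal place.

39.4°

sin r = sin 49.6° / 1.339 = 0.7615/1.339 = 0.5687; r = 34.66°.
D = 2·49.6° − 4·34.66° + 180° = 99.20° − 138.65° + 180° = 140.55°.
Angle from antisolar point = 180° − D = 39.45°.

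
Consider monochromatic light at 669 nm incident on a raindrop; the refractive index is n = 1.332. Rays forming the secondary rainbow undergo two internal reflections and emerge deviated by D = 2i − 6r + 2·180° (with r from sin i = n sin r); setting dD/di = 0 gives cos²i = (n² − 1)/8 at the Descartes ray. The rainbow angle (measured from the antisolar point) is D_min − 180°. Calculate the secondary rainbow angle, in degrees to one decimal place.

50.6°

cos²i = (1.77422 − 1)/8 = 0.09678; i = arccos(0.31109) = 71.875°.
sin r = sin 71.875°/1.332 = 0.71350; r = 45.520°.
D_min = 2·71.875° − 6·45.520° + 360° = 230.628°.
Rainbow angle = D_min − 180° = 50.628°.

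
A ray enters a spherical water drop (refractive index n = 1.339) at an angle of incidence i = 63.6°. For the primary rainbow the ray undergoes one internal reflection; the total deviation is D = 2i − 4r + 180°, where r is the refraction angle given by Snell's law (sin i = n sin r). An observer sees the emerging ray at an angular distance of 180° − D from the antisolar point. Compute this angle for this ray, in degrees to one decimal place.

40.7°

sin r = sin 63.6° / 1.339 = 0.8957/1.339 = 0.6689; r = 41.99°.
D = 2·63.6° − 4·41.99° + 180° = 127.20° − 167.94° + 180° = 139.26°.
Angle from antisolar point = 180° − D = 40.74°.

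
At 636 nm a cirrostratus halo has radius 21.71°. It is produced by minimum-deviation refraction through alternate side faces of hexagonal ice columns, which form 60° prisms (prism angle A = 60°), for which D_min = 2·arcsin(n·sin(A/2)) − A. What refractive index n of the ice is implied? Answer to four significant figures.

Rearranging: n = sin((D_min + A)/2) / sin(A/2).
(D_min + A)/2 = (21.71° + 60°)/2 = 40.855°.
n = sin 40.855° / sin 30° = 0.6541 / 0.5000 = 1.3083.

1.308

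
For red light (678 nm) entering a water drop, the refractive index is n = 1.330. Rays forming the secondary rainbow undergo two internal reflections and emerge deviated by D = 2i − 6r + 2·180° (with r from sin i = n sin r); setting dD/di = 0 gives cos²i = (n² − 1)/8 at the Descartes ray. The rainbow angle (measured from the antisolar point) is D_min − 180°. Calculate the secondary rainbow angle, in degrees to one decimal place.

50.1°

cos²i = (1.76890 − 1)/8 = 0.09611; i = arccos(0.31002) = 71.940°.
sin r = sin 71.940°/1.330 = 0.71483; r = 45.630°.
D_min = 2·71.940° − 6·45.630° + 360° = 230.101°.
Rainbow angle = D_min − 180° = 50.101°.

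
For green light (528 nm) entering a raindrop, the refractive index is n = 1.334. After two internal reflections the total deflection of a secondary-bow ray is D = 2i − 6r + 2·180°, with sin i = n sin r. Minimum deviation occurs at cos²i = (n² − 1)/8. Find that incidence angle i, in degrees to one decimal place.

cos²i = (1.334² − 1)/8 = (1.77956 − 1)/8 = 0.09744.
cos i = 0.31216, so i = 71.810°.

71.8°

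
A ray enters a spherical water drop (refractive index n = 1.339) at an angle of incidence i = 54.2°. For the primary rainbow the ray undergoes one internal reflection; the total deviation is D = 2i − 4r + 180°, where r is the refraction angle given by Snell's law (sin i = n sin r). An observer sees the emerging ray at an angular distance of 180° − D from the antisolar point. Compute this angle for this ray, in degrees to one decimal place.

sin r = sin 54.2° / 1.339 = 0.8111/1.339 = 0.6057; r = 37.28°.
D = 2·54.2° − 4·37.28° + 180° = 108.40° − 149.12° + 180° = 139.28°.
Angle from antisolar point = 180° − D = 40.72°.

40.7°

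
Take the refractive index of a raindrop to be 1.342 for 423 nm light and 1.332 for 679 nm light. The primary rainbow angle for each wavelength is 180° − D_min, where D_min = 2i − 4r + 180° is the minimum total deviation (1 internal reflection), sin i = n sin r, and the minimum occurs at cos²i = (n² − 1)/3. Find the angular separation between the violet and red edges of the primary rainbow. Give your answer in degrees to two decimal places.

1.44°

At 423 nm (n = 1.342): cos²i = 0.26699 → i = 58.888°, r = 39.641°, D_min = 139.213°, rainbow angle = 40.787°.
At 679 nm (n = 1.332): cos²i = 0.25807 → i = 59.469°, r = 40.290°, D_min = 137.776°, rainbow angle = 42.224°.
Angular width = |40.787° − 42.224°| = 1.437°.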